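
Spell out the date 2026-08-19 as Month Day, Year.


ISO 2026-08-19 parses as year=2026, month=08, day=19
Month 8 -> August

August 19, 2026


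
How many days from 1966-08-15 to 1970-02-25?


From 1966-08-15 to 1970-02-25
1966-08-15: days before August = 31 + 28 + 31 + 30 + 31 + 30 + 31 = 212 (1966 is not a leap year); day of year = 212 + 15 = 227
1970-02-25: days before February = 31; day of year = 31 + 25 = 56
Rest of 1966: 365 - 227 = 138
Full years 1967 (365), 1968 (366), 1969 (365): 1096
Total = 138 + 1096 + 56 = 1290

1290 days


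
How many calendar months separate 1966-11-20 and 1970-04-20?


From November 1966 to April 1970
4 years * 12 = 48 months, minus 7 months = 41

41 months


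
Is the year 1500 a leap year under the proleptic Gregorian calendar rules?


Gregorian leap year rule: divisible by 4, but not by 100, unless also by 400.
1500 is divisible by 100 but not 400 -> not a leap year

No


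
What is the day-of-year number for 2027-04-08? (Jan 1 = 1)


Date: April 8, 2027
Days in months 1 through 3: 90
Plus 8 days in April

Day of year: 98


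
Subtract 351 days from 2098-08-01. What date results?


Start: 2098-08-01, subtract 351 days
Back 1 day from August 1 reaches July 31, 2098 -> 350 left
July 2098 has 31 days -> back to June 30, 2098 -> 319 left
June 2098 has 30 days -> back to May 31, 2098 -> 289 left
May 2098 has 31 days -> back to April 30, 2098 -> 258 left
April 2098 has 30 days -> back to March 31, 2098 -> 228 left
March 2098 has 31 days -> back to February 28, 2098 -> 197 left
February 2098 has 28 days -> back to January 31, 2098 -> 169 left
January 2098 has 31 days -> back to December 31, 2097 -> 138 left
December 2097 has 31 days -> back to November 30, 2097 -> 107 left
November 2097 has 30 days -> back to October 31, 2097 -> 77 left
October 2097 has 31 days -> back to September 30, 2097 -> 46 left
September 2097 has 30 days -> back to August 31, 2097 -> 16 left
August 2097: 31 - 16 = 15 -> lands on August 15

Result: 2097-08-15


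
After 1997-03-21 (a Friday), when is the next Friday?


Current: Friday
Target: Friday
Days ahead: 7

Next Friday: 1997-03-28


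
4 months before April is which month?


April is month 4
4 - 4 = 0; wrap: 0 + 12 = 12

December


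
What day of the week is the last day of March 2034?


March 2034 has 31 days
Anchor: Jan 1, 2034. With p = 2034 - 1 = 2033: (p + p//4 - p//100 + p//400) mod 7 = (2033 + 508 - 20 + 5) mod 7 = 2526 mod 7 = 6 -> Sunday (Mon=0 ... Sun=6)
Days before March (Jan-Feb): 59; March 1 index = (6 + 59) mod 7 = 2 -> Wednesday
Last day offset: 31 - 1 = 30 days
Weekday index = (2 + 30) mod 7 = 4

Friday, March 31


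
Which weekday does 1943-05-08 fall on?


Date: May 8, 1943
Anchor: Jan 1, 1943. With p = 1943 - 1 = 1942: (p + p//4 - p//100 + p//400) mod 7 = (1942 + 485 - 19 + 4) mod 7 = 2412 mod 7 = 4 -> Friday (Mon=0 ... Sun=6)
Days before May (Jan-Apr): 120; offset = 120 + 8 - 1 = 127
Weekday index = (4 + 127) mod 7 = 5

Day of the week: Saturday


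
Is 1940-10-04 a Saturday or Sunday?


Anchor: Jan 1, 1940. With p = 1940 - 1 = 1939: (p + p//4 - p//100 + p//400) mod 7 = (1939 + 484 - 19 + 4) mod 7 = 2408 mod 7 = 0 -> Monday (Mon=0 ... Sun=6)
Day of year: 278; offset = 277
Weekday index = (0 + 277) mod 7 = 4 -> Friday
Weekend days: Saturday, Sunday

No


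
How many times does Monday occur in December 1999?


December 1999 has 31 days
Anchor: Jan 1, 1999. With p = 1999 - 1 = 1998: (p + p//4 - p//100 + p//400) mod 7 = (1998 + 499 - 19 + 4) mod 7 = 2482 mod 7 = 4 -> Friday (Mon=0 ... Sun=6)
Days before December (Jan-Nov): 334; December 1 index = (4 + 334) mod 7 = 2 -> Wednesday
First Monday is December 6
Mondays: 6, 13, 20, 27

4 Mondays


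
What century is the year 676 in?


Century = (year - 1) // 100 + 1
= (676 - 1) // 100 + 1
= 675 // 100 + 1
= 6 + 1

7th century


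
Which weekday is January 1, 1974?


Target: January 1, 1974
Anchor: Jan 1, 1974. With p = 1974 - 1 = 1973: (p + p//4 - p//100 + p//400) mod 7 = (1973 + 493 - 19 + 4) mod 7 = 2451 mod 7 = 1 -> Tuesday (Mon=0 ... Sun=6)
Offset from anchor: 0 days
Weekday index = (1 + 0) mod 7 = 1

Tuesday


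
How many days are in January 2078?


January 2078

31 days


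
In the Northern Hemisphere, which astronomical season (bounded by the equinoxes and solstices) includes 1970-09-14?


Date: September 14
Astronomical Summer (approx.; exact equinox/solstice day varies by year): June 21 to September 21
September 14 falls within the Summer window

Summer


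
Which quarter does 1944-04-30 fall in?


Month: April (month 4)
Q1: Jan-Mar, Q2: Apr-Jun, Q3: Jul-Sep, Q4: Oct-Dec

Q2


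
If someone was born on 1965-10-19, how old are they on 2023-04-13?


Birth: 1965-10-19
Reference: 2023-04-13
Year difference: 2023 - 1965 = 58
Birthday not yet reached in 2023, subtract 1

57 years old


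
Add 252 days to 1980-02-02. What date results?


Start: 1980-02-02, add 252 days
February 1980 has 29 days: 29 - 2 = 27 days to February 29 -> 225 left
March 1980 has 31 days -> 194 left
April 1980 has 30 days -> 164 left
May 1980 has 31 days -> 133 left
June 1980 has 30 days -> 103 left
July 1980 has 31 days -> 72 left
August 1980 has 31 days -> 41 left
September 1980 has 30 days -> 11 left
October 1980: 11 <= 31 -> lands on October 11

Result: 1980-10-11


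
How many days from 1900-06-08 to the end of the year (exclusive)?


Day of year: 159 of 365
Remaining = 365 - 159

206 days


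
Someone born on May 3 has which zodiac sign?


Date: May 3
Conventional tropical zodiac dates: Taurus from April 20 onward; Gemini starts May 21
May 3 falls within the Taurus range

Taurus


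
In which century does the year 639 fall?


Century = (year - 1) // 100 + 1
= (639 - 1) // 100 + 1
= 638 // 100 + 1
= 6 + 1

7th century


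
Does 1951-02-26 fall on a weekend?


Anchor: Jan 1, 1951. With p = 1951 - 1 = 1950: (p + p//4 - p//100 + p//400) mod 7 = (1950 + 487 - 19 + 4) mod 7 = 2422 mod 7 = 0 -> Monday (Mon=0 ... Sun=6)
Day of year: 57; offset = 56
Weekday index = (0 + 56) mod 7 = 0 -> Monday
Weekend days: Saturday, Sunday

No


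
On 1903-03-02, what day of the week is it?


Date: March 2, 1903
Anchor: Jan 1, 1903. With p = 1903 - 1 = 1902: (p + p//4 - p//100 + p//400) mod 7 = (1902 + 475 - 19 + 4) mod 7 = 2362 mod 7 = 3 -> Thursday (Mon=0 ... Sun=6)
Days before March (Jan-Feb): 59; offset = 59 + 2 - 1 = 60
Weekday index = (3 + 60) mod 7 = 0

Day of the week: Monday


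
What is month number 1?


Month 1 of 12

January


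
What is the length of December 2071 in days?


December 2071

31 days


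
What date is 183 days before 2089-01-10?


Start: 2089-01-10, subtract 183 days
Back 10 days from January 10 reaches December 31, 2088 -> 173 left
December 2088 has 31 days -> back to November 30, 2088 -> 142 left
November 2088 has 30 days -> back to October 31, 2088 -> 112 left
October 2088 has 31 days -> back to September 30, 2088 -> 81 left
September 2088 has 30 days -> back to August 31, 2088 -> 51 left
August 2088 has 31 days -> back to July 31, 2088 -> 20 left
July 2088: 31 - 20 = 11 -> lands on July 11

Result: 2088-07-11


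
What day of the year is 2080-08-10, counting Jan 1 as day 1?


Date: August 10, 2080
Days in months 1 through 7: 213
Plus 10 days in August

Day of year: 223


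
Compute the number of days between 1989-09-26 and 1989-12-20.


From 1989-09-26 to 1989-12-20
1989-09-26: days before September = 31 + 28 + 31 + 30 + 31 + 30 + 31 + 31 = 243 (1989 is not a leap year); day of year = 243 + 26 = 269
1989-12-20: days before December = 31 + 28 + 31 + 30 + 31 + 30 + 31 + 31 + 30 + 31 + 30 = 334 (1989 is not a leap year); day of year = 334 + 20 = 354
Same year: 354 - 269 = 85

85 days


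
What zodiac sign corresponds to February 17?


Date: February 17
Conventional tropical zodiac dates: Aquarius from January 20 onward; Pisces starts February 19
February 17 falls within the Aquarius range

Aquarius


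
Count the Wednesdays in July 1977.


July 1977 has 31 days
Anchor: Jan 1, 1977. With p = 1977 - 1 = 1976: (p + p//4 - p//100 + p//400) mod 7 = (1976 + 494 - 19 + 4) mod 7 = 2455 mod 7 = 5 -> Saturday (Mon=0 ... Sun=6)
Days before July (Jan-Jun): 181; July 1 index = (5 + 181) mod 7 = 4 -> Friday
First Wednesday is July 6
Wednesdays: 6, 13, 20, 27

4 Wednesdays


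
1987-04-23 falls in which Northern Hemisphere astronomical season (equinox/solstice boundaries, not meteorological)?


Date: April 23
Astronomical Spring (approx.; exact equinox/solstice day varies by year): March 20 to June 20
April 23 falls within the Spring window

Spring


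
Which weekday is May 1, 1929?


Target: May 1, 1929
Anchor: Jan 1, 1929. With p = 1929 - 1 = 1928: (p + p//4 - p//100 + p//400) mod 7 = (1928 + 482 - 19 + 4) mod 7 = 2395 mod 7 = 1 -> Tuesday (Mon=0 ... Sun=6)
Days before May (Jan-Apr): 120 days
Weekday index = (1 + 120) mod 7 = 2

Wednesday


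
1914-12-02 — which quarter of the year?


Month: December (month 12)
Q1: Jan-Mar, Q2: Apr-Jun, Q3: Jul-Sep, Q4: Oct-Dec

Q4


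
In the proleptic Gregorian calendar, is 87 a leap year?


Gregorian leap year rule: divisible by 4, but not by 100, unless also by 400.
87 is not divisible by 4 -> not a leap year

No


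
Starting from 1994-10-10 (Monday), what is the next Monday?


Current: Monday
Target: Monday
Days ahead: 7

Next Monday: 1994-10-17


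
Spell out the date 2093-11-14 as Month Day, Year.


ISO 2093-11-14 parses as year=2093, month=11, day=14
Month 11 -> November

November 14, 2093


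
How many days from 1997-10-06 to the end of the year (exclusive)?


Day of year: 279 of 365
Remaining = 365 - 279

86 days


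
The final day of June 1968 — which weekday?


June 1968 has 30 days
Anchor: Jan 1, 1968. With p = 1968 - 1 = 1967: (p + p//4 - p//100 + p//400) mod 7 = (1967 + 491 - 19 + 4) mod 7 = 2443 mod 7 = 0 -> Monday (Mon=0 ... Sun=6)
Days before June (Jan-May): 152; June 1 index = (0 + 152) mod 7 = 5 -> Saturday
Last day offset: 30 - 1 = 29 days
Weekday index = (5 + 29) mod 7 = 6

Sunday, June 30


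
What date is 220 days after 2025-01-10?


Start: 2025-01-10, add 220 days
January 2025 has 31 days: 31 - 10 = 21 days to January 31 -> 199 left
February 2025 has 28 days -> 171 left
March 2025 has 31 days -> 140 left
April 2025 has 30 days -> 110 left
May 2025 has 31 days -> 79 left
June 2025 has 30 days -> 49 left
July 2025 has 31 days -> 18 left
August 2025: 18 <= 31 -> lands on August 18

Result: 2025-08-18


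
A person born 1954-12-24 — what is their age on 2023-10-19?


Birth: 1954-12-24
Reference: 2023-10-19
Year difference: 2023 - 1954 = 69
Birthday not yet reached in 2023, subtract 1

68 years old


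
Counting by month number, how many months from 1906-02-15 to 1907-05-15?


From February 1906 to May 1907
1 year * 12 = 12 months, plus 3 months = 15

15 months


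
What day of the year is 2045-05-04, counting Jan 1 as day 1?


Date: May 4, 2045
Days in months 1 through 4: 120
Plus 4 days in May

Day of year: 124


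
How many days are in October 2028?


October 2028

31 days


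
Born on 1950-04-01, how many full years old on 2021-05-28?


Birth: 1950-04-01
Reference: 2021-05-28
Year difference: 2021 - 1950 = 71

71 years old


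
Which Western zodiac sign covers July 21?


Date: July 21
Conventional tropical zodiac dates: Cancer from June 21 onward; Leo starts July 23
July 21 falls within the Cancer range

Cancer


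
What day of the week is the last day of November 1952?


November 1952 has 30 days
Anchor: Jan 1, 1952. With p = 1952 - 1 = 1951: (p + p//4 - p//100 + p//400) mod 7 = (1951 + 487 - 19 + 4) mod 7 = 2423 mod 7 = 1 -> Tuesday (Mon=0 ... Sun=6)
Days before November (Jan-Oct): 305; November 1 index = (1 + 305) mod 7 = 5 -> Saturday
Last day offset: 30 - 1 = 29 days
Weekday index = (5 + 29) mod 7 = 6

Sunday, November 30


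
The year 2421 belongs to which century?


Century = (year - 1) // 100 + 1
= (2421 - 1) // 100 + 1
= 2420 // 100 + 1
= 24 + 1

25th century


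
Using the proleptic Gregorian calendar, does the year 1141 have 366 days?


Gregorian leap year rule: divisible by 4, but not by 100, unless also by 400.
1141 is not divisible by 4 -> not a leap year

No


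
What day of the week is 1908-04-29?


Date: April 29, 1908
Anchor: Jan 1, 1908. With p = 1908 - 1 = 1907: (p + p//4 - p//100 + p//400) mod 7 = (1907 + 476 - 19 + 4) mod 7 = 2368 mod 7 = 2 -> Wednesday (Mon=0 ... Sun=6)
Days before April (Jan-Mar): 91; offset = 91 + 29 - 1 = 119
Weekday index = (2 + 119) mod 7 = 2

Day of the week: Wednesday


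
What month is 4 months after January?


January is month 1
1 + 4 = 5

May


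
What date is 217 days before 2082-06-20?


Start: 2082-06-20, subtract 217 days
Back 20 days from June 20 reaches May 31, 2082 -> 197 left
May 2082 has 31 days -> back to April 30, 2082 -> 166 left
April 2082 has 30 days -> back to March 31, 2082 -> 136 left
March 2082 has 31 days -> back to February 28, 2082 -> 105 left
February 2082 has 28 days -> back to January 31, 2082 -> 77 left
January 2082 has 31 days -> back to December 31, 2081 -> 46 left
December 2081 has 31 days -> back to November 30, 2081 -> 15 left
November 2081: 30 - 15 = 15 -> lands on November 15

Result: 2081-11-15


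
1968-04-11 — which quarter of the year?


Month: April (month 4)
Q1: Jan-Mar, Q2: Apr-Jun, Q3: Jul-Sep, Q4: Oct-Dec

Q2


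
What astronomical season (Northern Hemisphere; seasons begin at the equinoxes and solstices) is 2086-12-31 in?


Date: December 31
Astronomical Winter (approx.; exact equinox/solstice day varies by year): December 21 to March 19
December 31 falls within the Winter window

Winter


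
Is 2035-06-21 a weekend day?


Anchor: Jan 1, 2035. With p = 2035 - 1 = 2034: (p + p//4 - p//100 + p//400) mod 7 = (2034 + 508 - 20 + 5) mod 7 = 2527 mod 7 = 0 -> Monday (Mon=0 ... Sun=6)
Day of year: 172; offset = 171
Weekday index = (0 + 171) mod 7 = 3 -> Thursday
Weekend days: Saturday, Sunday

No


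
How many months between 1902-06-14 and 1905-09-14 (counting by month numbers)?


From June 1902 to September 1905
3 years * 12 = 36 months, plus 3 months = 39

39 months


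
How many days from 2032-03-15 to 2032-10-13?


From 2032-03-15 to 2032-10-13
2032-03-15: days before March = 31 + 29 = 60 (2032 is a leap year); day of year = 60 + 15 = 75
2032-10-13: days before October = 31 + 29 + 31 + 30 + 31 + 30 + 31 + 31 + 30 = 274 (2032 is a leap year); day of year = 274 + 13 = 287
Same year: 287 - 75 = 212

212 days


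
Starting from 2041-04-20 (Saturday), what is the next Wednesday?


Current: Saturday
Target: Wednesday
Days ahead: 4

Next Wednesday: 2041-04-24


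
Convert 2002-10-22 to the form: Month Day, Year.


ISO 2002-10-22 parses as year=2002, month=10, day=22
Month 10 -> October

October 22, 2002


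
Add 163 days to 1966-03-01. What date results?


Start: 1966-03-01, add 163 days
March 1966 has 31 days: 31 - 1 = 30 days to March 31 -> 133 left
April 1966 has 30 days -> 103 left
May 1966 has 31 days -> 72 left
June 1966 has 30 days -> 42 left
July 1966 has 31 days -> 11 left
August 1966: 11 <= 31 -> lands on August 11

Result: 1966-08-11


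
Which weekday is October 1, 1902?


Target: October 1, 1902
Anchor: Jan 1, 1902. With p = 1902 - 1 = 1901: (p + p//4 - p//100 + p//400) mod 7 = (1901 + 475 - 19 + 4) mod 7 = 2361 mod 7 = 2 -> Wednesday (Mon=0 ... Sun=6)
Days before October (Jan-Sep): 273 days
Weekday index = (2 + 273) mod 7 = 2

Wednesday


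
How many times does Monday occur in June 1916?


June 1916 has 30 days
Anchor: Jan 1, 1916. With p = 1916 - 1 = 1915: (p + p//4 - p//100 + p//400) mod 7 = (1915 + 478 - 19 + 4) mod 7 = 2378 mod 7 = 5 -> Saturday (Mon=0 ... Sun=6)
Days before June (Jan-May): 152; June 1 index = (5 + 152) mod 7 = 3 -> Thursday
First Monday is June 5
Mondays: 5, 12, 19, 26

4 Mondays


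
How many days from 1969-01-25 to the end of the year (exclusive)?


Day of year: 25 of 365
Remaining = 365 - 25

340 days


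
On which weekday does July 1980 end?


July 1980 has 31 days
Anchor: Jan 1, 1980. With p = 1980 - 1 = 1979: (p + p//4 - p//100 + p//400) mod 7 = (1979 + 494 - 19 + 4) mod 7 = 2458 mod 7 = 1 -> Tuesday (Mon=0 ... Sun=6)
Days before July (Jan-Jun): 182; July 1 index = (1 + 182) mod 7 = 1 -> Tuesday
Last day offset: 31 - 1 = 30 days
Weekday index = (1 + 30) mod 7 = 3

Thursday, July 31


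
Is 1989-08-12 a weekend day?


Anchor: Jan 1, 1989. With p = 1989 - 1 = 1988: (p + p//4 - p//100 + p//400) mod 7 = (1988 + 497 - 19 + 4) mod 7 = 2470 mod 7 = 6 -> Sunday (Mon=0 ... Sun=6)
Day of year: 224; offset = 223
Weekday index = (6 + 223) mod 7 = 5 -> Saturday
Weekend days: Saturday, Sunday

Yes


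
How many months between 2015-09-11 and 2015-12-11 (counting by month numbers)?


From September 2015 to December 2015
0 years * 12 = 0 months, plus 3 months = 3

3 months


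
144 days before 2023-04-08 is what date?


Start: 2023-04-08, subtract 144 days
Back 8 days from April 8 reaches March 31, 2023 -> 136 left
March 2023 has 31 days -> back to February 28, 2023 -> 105 left
February 2023 has 28 days -> back to January 31, 2023 -> 77 left
January 2023 has 31 days -> back to December 31, 2022 -> 46 left
December 2022 has 31 days -> back to November 30, 2022 -> 15 left
November 2022: 30 - 15 = 15 -> lands on November 15

Result: 2022-11-15


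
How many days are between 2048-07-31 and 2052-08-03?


From 2048-07-31 to 2052-08-03
2048-07-31: days before July = 31 + 29 + 31 + 30 + 31 + 30 = 182 (2048 is a leap year); day of year = 182 + 31 = 213
2052-08-03: days before August = 31 + 29 + 31 + 30 + 31 + 30 + 31 = 213 (2052 is a leap year); day of year = 213 + 3 = 216
Rest of 2048: 366 - 213 = 153
Full years 2049 (365), 2050 (365), 2051 (365): 1095
Total = 153 + 1095 + 216 = 1464

1464 days


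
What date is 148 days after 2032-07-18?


Start: 2032-07-18, add 148 days
July 2032 has 31 days: 31 - 18 = 13 days to July 31 -> 135 left
August 2032 has 31 days -> 104 left
September 2032 has 30 days -> 74 left
October 2032 has 31 days -> 43 left
November 2032 has 30 days -> 13 left
December 2032: 13 <= 31 -> lands on December 13

Result: 2032-12-13


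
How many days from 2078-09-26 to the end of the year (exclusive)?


Day of year: 269 of 365
Remaining = 365 - 269

96 days


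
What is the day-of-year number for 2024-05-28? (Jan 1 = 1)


Date: May 28, 2024
Days in months 1 through 4: 121
Plus 28 days in May

Day of year: 149


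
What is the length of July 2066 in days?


July 2066

31 days


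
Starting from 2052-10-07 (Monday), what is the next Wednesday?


Current: Monday
Target: Wednesday
Days ahead: 2

Next Wednesday: 2052-10-09


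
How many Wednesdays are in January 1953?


January 1953 has 31 days
Anchor: Jan 1, 1953. With p = 1953 - 1 = 1952: (p + p//4 - p//100 + p//400) mod 7 = (1952 + 488 - 19 + 4) mod 7 = 2425 mod 7 = 3 -> Thursday (Mon=0 ... Sun=6)
January 1 is the anchor itself -> Thursday
First Wednesday is January 7
Wednesdays: 7, 14, 21, 28

4 Wednesdays


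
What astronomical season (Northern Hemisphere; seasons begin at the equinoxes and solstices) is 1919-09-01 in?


Date: September 1
Astronomical Summer (approx.; exact equinox/solstice day varies by year): June 21 to September 21
September 1 falls within the Summer window

Summer


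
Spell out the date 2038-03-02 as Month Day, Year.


ISO 2038-03-02 parses as year=2038, month=03, day=02
Month 3 -> March

March 2, 2038


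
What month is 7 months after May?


May is month 5
5 + 7 = 12

December


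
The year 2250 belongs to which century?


Century = (year - 1) // 100 + 1
= (2250 - 1) // 100 + 1
= 2249 // 100 + 1
= 22 + 1

23rd century


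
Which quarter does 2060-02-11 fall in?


Month: February (month 2)
Q1: Jan-Mar, Q2: Apr-Jun, Q3: Jul-Sep, Q4: Oct-Dec

Q1


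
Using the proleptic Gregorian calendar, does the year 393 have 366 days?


Gregorian leap year rule: divisible by 4, but not by 100, unless also by 400.
393 is not divisible by 4 -> not a leap year

No


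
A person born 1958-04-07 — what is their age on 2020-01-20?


Birth: 1958-04-07
Reference: 2020-01-20
Year difference: 2020 - 1958 = 62
Birthday not yet reached in 2020, subtract 1

61 years old


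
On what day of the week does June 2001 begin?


Target: June 1, 2001
Anchor: Jan 1, 2001. With p = 2001 - 1 = 2000: (p + p//4 - p//100 + p//400) mod 7 = (2000 + 500 - 20 + 5) mod 7 = 2485 mod 7 = 0 -> Monday (Mon=0 ... Sun=6)
Days before June (Jan-May): 151 days
Weekday index = (0 + 151) mod 7 = 4

Friday


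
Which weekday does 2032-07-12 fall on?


Date: July 12, 2032
Anchor: Jan 1, 2032. With p = 2032 - 1 = 2031: (p + p//4 - p//100 + p//400) mod 7 = (2031 + 507 - 20 + 5) mod 7 = 2523 mod 7 = 3 -> Thursday (Mon=0 ... Sun=6)
Days before July (Jan-Jun): 182; offset = 182 + 12 - 1 = 193
Weekday index = (3 + 193) mod 7 = 0

Day of the week: Monday


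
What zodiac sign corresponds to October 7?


Date: October 7
Conventional tropical zodiac dates: Libra from September 23 onward; Scorpio starts October 23
October 7 falls within the Libra range

Libra


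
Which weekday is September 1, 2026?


Target: September 1, 2026
Anchor: Jan 1, 2026. With p = 2026 - 1 = 2025: (p + p//4 - p//100 + p//400) mod 7 = (2025 + 506 - 20 + 5) mod 7 = 2516 mod 7 = 3 -> Thursday (Mon=0 ... Sun=6)
Days before September (Jan-Aug): 243 days
Weekday index = (3 + 243) mod 7 = 1

Tuesday


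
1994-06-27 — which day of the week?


Date: June 27, 1994
Anchor: Jan 1, 1994. With p = 1994 - 1 = 1993: (p + p//4 - p//100 + p//400) mod 7 = (1993 + 498 - 19 + 4) mod 7 = 2476 mod 7 = 5 -> Saturday (Mon=0 ... Sun=6)
Days before June (Jan-May): 151; offset = 151 + 27 - 1 = 177
Weekday index = (5 + 177) mod 7 = 0

Day of the week: Monday


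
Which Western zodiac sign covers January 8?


Date: January 8
Conventional tropical zodiac dates: Capricorn from December 22 onward; Aquarius starts January 20
January 8 falls within the Capricorn range

Capricorn


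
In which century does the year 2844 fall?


Century = (year - 1) // 100 + 1
= (2844 - 1) // 100 + 1
= 2843 // 100 + 1
= 28 + 1

29th century


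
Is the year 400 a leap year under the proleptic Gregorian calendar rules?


Gregorian leap year rule: divisible by 4, but not by 100, unless also by 400.
400 is divisible by 400 -> leap year

Yes


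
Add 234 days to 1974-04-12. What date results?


Start: 1974-04-12, add 234 days
April 1974 has 30 days: 30 - 12 = 18 days to April 30 -> 216 left
May 1974 has 31 days -> 185 left
June 1974 has 30 days -> 155 left
July 1974 has 31 days -> 124 left
August 1974 has 31 days -> 93 left
September 1974 has 30 days -> 63 left
October 1974 has 31 days -> 32 left
November 1974 has 30 days -> 2 left
December 1974: 2 <= 31 -> lands on December 2

Result: 1974-12-02


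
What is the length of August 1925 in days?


August 1925

31 days


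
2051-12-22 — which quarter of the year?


Month: December (month 12)
Q1: Jan-Mar, Q2: Apr-Jun, Q3: Jul-Sep, Q4: Oct-Dec

Q4


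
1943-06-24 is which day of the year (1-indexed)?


Date: June 24, 1943
Days in months 1 through 5: 151
Plus 24 days in June

Day of year: 175


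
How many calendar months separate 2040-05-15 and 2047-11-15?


From May 2040 to November 2047
7 years * 12 = 84 months, plus 6 months = 90

90 months


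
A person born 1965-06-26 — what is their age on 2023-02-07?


Birth: 1965-06-26
Reference: 2023-02-07
Year difference: 2023 - 1965 = 58
Birthday not yet reached in 2023, subtract 1

57 years old


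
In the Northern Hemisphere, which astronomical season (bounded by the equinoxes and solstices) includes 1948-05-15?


Date: May 15
Astronomical Spring (approx.; exact equinox/solstice day varies by year): March 20 to June 20
May 15 falls within the Spring window

Spring


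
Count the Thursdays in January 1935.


January 1935 has 31 days
Anchor: Jan 1, 1935. With p = 1935 - 1 = 1934: (p + p//4 - p//100 + p//400) mod 7 = (1934 + 483 - 19 + 4) mod 7 = 2402 mod 7 = 1 -> Tuesday (Mon=0 ... Sun=6)
January 1 is the anchor itself -> Tuesday
First Thursday is January 3
Thursdays: 3, 10, 17, 24, 31

5 Thursdays


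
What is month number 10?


Month 10 of 12

October


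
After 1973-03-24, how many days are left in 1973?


Day of year: 83 of 365
Remaining = 365 - 83

282 days


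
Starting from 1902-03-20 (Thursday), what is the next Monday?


Current: Thursday
Target: Monday
Days ahead: 4

Next Monday: 1902-03-24


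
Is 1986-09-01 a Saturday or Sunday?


Anchor: Jan 1, 1986. With p = 1986 - 1 = 1985: (p + p//4 - p//100 + p//400) mod 7 = (1985 + 496 - 19 + 4) mod 7 = 2466 mod 7 = 2 -> Wednesday (Mon=0 ... Sun=6)
Day of year: 244; offset = 243
Weekday index = (2 + 243) mod 7 = 0 -> Monday
Weekend days: Saturday, Sunday

No


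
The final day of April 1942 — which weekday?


April 1942 has 30 days
Anchor: Jan 1, 1942. With p = 1942 - 1 = 1941: (p + p//4 - p//100 + p//400) mod 7 = (1941 + 485 - 19 + 4) mod 7 = 2411 mod 7 = 3 -> Thursday (Mon=0 ... Sun=6)
Days before April (Jan-Mar): 90; April 1 index = (3 + 90) mod 7 = 2 -> Wednesday
Last day offset: 30 - 1 = 29 days
Weekday index = (2 + 29) mod 7 = 3

Thursday, April 30


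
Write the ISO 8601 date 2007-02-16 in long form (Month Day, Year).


ISO 2007-02-16 parses as year=2007, month=02, day=16
Month 2 -> February

February 16, 2007


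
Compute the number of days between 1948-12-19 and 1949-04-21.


From 1948-12-19 to 1949-04-21
1948-12-19: days before December = 31 + 29 + 31 + 30 + 31 + 30 + 31 + 31 + 30 + 31 + 30 = 335 (1948 is a leap year); day of year = 335 + 19 = 354
1949-04-21: days before April = 31 + 28 + 31 = 90 (1949 is not a leap year); day of year = 90 + 21 = 111
Rest of 1948: 366 - 354 = 12
Total = 12 + 111 = 123

123 days


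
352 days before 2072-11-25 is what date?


Start: 2072-11-25, subtract 352 days
Back 25 days from November 25 reaches October 31, 2072 -> 327 left
October 2072 has 31 days -> back to September 30, 2072 -> 296 left
September 2072 has 30 days -> back to August 31, 2072 -> 266 left
August 2072 has 31 days -> back to July 31, 2072 -> 235 left
July 2072 has 31 days -> back to June 30, 2072 -> 204 left
June 2072 has 30 days -> back to May 31, 2072 -> 174 left
May 2072 has 31 days -> back to April 30, 2072 -> 143 left
April 2072 has 30 days -> back to March 31, 2072 -> 113 left
March 2072 has 31 days -> back to February 29, 2072 -> 82 left
February 2072 has 29 days -> back to January 31, 2072 -> 53 left
January 2072 has 31 days -> back to December 31, 2071 -> 22 left
December 2071: 31 - 22 = 9 -> lands on December 9

Result: 2071-12-09


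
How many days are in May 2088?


May 2088

31 days


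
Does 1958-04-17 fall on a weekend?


Anchor: Jan 1, 1958. With p = 1958 - 1 = 1957: (p + p//4 - p//100 + p//400) mod 7 = (1957 + 489 - 19 + 4) mod 7 = 2431 mod 7 = 2 -> Wednesday (Mon=0 ... Sun=6)
Day of year: 107; offset = 106
Weekday index = (2 + 106) mod 7 = 3 -> Thursday
Weekend days: Saturday, Sunday

No


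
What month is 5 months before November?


November is month 11
11 - 5 = 6

June


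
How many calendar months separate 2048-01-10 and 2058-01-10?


From January 2048 to January 2058
10 years * 12 = 120 months = 120

120 months


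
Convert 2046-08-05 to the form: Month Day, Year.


ISO 2046-08-05 parses as year=2046, month=08, day=05
Month 8 -> August

August 5, 2046


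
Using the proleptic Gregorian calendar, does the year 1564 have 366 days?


Gregorian leap year rule: divisible by 4, but not by 100, unless also by 400.
1564 is divisible by 4 but not 100 -> leap year

Yes


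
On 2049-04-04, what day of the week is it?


Date: April 4, 2049
Anchor: Jan 1, 2049. With p = 2049 - 1 = 2048: (p + p//4 - p//100 + p//400) mod 7 = (2048 + 512 - 20 + 5) mod 7 = 2545 mod 7 = 4 -> Friday (Mon=0 ... Sun=6)
Days before April (Jan-Mar): 90; offset = 90 + 4 - 1 = 93
Weekday index = (4 + 93) mod 7 = 6

Day of the week: Sunday


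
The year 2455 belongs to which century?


Century = (year - 1) // 100 + 1
= (2455 - 1) // 100 + 1
= 2454 // 100 + 1
= 24 + 1

25th century


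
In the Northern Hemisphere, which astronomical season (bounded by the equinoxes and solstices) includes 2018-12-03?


Date: December 3
Astronomical Autumn (approx.; exact equinox/solstice day varies by year): September 22 to December 20
December 3 falls within the Autumn window

Autumn


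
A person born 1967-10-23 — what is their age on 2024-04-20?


Birth: 1967-10-23
Reference: 2024-04-20
Year difference: 2024 - 1967 = 57
Birthday not yet reached in 2024, subtract 1

56 years old


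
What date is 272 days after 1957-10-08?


Start: 1957-10-08, add 272 days
October 1957 has 31 days: 31 - 8 = 23 days to October 31 -> 249 left
November 1957 has 30 days -> 219 left
December 1957 has 31 days -> 188 left
January 1958 has 31 days -> 157 left
February 1958 has 28 days -> 129 left
March 1958 has 31 days -> 98 left
April 1958 has 30 days -> 68 left
May 1958 has 31 days -> 37 left
June 1958 has 30 days -> 7 left
July 1958: 7 <= 31 -> lands on July 7

Result: 1958-07-07


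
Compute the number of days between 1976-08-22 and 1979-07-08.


From 1976-08-22 to 1979-07-08
1976-08-22: days before August = 31 + 29 + 31 + 30 + 31 + 30 + 31 = 213 (1976 is a leap year); day of year = 213 + 22 = 235
1979-07-08: days before July = 31 + 28 + 31 + 30 + 31 + 30 = 181 (1979 is not a leap year); day of year = 181 + 8 = 189
Rest of 1976: 366 - 235 = 131
Full years 1977 (365), 1978 (365): 730
Total = 131 + 730 + 189 = 1050

1050 days


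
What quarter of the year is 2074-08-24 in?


Month: August (month 8)
Q1: Jan-Mar, Q2: Apr-Jun, Q3: Jul-Sep, Q4: Oct-Dec

Q3


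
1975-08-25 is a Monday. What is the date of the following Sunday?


Current: Monday
Target: Sunday
Days ahead: 6

Next Sunday: 1975-08-31


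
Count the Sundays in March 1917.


March 1917 has 31 days
Anchor: Jan 1, 1917. With p = 1917 - 1 = 1916: (p + p//4 - p//100 + p//400) mod 7 = (1916 + 479 - 19 + 4) mod 7 = 2380 mod 7 = 0 -> Monday (Mon=0 ... Sun=6)
Days before March (Jan-Feb): 59; March 1 index = (0 + 59) mod 7 = 3 -> Thursday
First Sunday is March 4
Sundays: 4, 11, 18, 25

4 Sundays


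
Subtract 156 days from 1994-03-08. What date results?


Start: 1994-03-08, subtract 156 days
Back 8 days from March 8 reaches February 28, 1994 -> 148 left
February 1994 has 28 days -> back to January 31, 1994 -> 120 left
January 1994 has 31 days -> back to December 31, 1993 -> 89 left
December 1993 has 31 days -> back to November 30, 1993 -> 58 left
November 1993 has 30 days -> back to October 31, 1993 -> 28 left
October 1993: 31 - 28 = 3 -> lands on October 3

Result: 1993-10-03


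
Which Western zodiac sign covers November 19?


Date: November 19
Conventional tropical zodiac dates: Scorpio from October 23 onward; Sagittarius starts November 22
November 19 falls within the Scorpio range

Scorpio


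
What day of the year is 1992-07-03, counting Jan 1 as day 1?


Date: July 3, 1992
Days in months 1 through 6: 182
Plus 3 days in July

Day of year: 185


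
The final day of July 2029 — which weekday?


July 2029 has 31 days
Anchor: Jan 1, 2029. With p = 2029 - 1 = 2028: (p + p//4 - p//100 + p//400) mod 7 = (2028 + 507 - 20 + 5) mod 7 = 2520 mod 7 = 0 -> Monday (Mon=0 ... Sun=6)
Days before July (Jan-Jun): 181; July 1 index = (0 + 181) mod 7 = 6 -> Sunday
Last day offset: 31 - 1 = 30 days
Weekday index = (6 + 30) mod 7 = 1

Tuesday, July 31


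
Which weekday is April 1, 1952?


Target: April 1, 1952
Anchor: Jan 1, 1952. With p = 1952 - 1 = 1951: (p + p//4 - p//100 + p//400) mod 7 = (1951 + 487 - 19 + 4) mod 7 = 2423 mod 7 = 1 -> Tuesday (Mon=0 ... Sun=6)
Days before April (Jan-Mar): 91 days
Weekday index = (1 + 91) mod 7 = 1

Tuesday


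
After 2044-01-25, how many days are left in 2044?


Day of year: 25 of 366
Remaining = 366 - 25

341 days


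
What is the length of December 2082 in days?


December 2082

31 days


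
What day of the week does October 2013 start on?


Target: October 1, 2013
Anchor: Jan 1, 2013. With p = 2013 - 1 = 2012: (p + p//4 - p//100 + p//400) mod 7 = (2012 + 503 - 20 + 5) mod 7 = 2500 mod 7 = 1 -> Tuesday (Mon=0 ... Sun=6)
Days before October (Jan-Sep): 273 days
Weekday index = (1 + 273) mod 7 = 1

Tuesday


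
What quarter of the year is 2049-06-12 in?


Month: June (month 6)
Q1: Jan-Mar, Q2: Apr-Jun, Q3: Jul-Sep, Q4: Oct-Dec

Q2


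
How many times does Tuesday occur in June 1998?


June 1998 has 30 days
Anchor: Jan 1, 1998. With p = 1998 - 1 = 1997: (p + p//4 - p//100 + p//400) mod 7 = (1997 + 499 - 19 + 4) mod 7 = 2481 mod 7 = 3 -> Thursday (Mon=0 ... Sun=6)
Days before June (Jan-May): 151; June 1 index = (3 + 151) mod 7 = 0 -> Monday
First Tuesday is June 2
Tuesdays: 2, 9, 16, 23, 30

5 Tuesdays


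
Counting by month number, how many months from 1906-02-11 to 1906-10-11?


From February 1906 to October 1906
0 years * 12 = 0 months, plus 8 months = 8

8 months


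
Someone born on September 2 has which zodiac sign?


Date: September 2
Conventional tropical zodiac dates: Virgo from August 23 onward; Libra starts September 23
September 2 falls within the Virgo range

Virgo


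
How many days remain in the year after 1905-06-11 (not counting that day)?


Day of year: 162 of 365
Remaining = 365 - 162

203 days


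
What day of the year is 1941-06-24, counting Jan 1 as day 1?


Date: June 24, 1941
Days in months 1 through 5: 151
Plus 24 days in June

Day of year: 175


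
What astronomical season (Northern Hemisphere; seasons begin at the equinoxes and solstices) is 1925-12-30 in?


Date: December 30
Astronomical Winter (approx.; exact equinox/solstice day varies by year): December 21 to March 19
December 30 falls within the Winter window

Winter


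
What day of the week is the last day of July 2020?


July 2020 has 31 days
Anchor: Jan 1, 2020. With p = 2020 - 1 = 2019: (p + p//4 - p//100 + p//400) mod 7 = (2019 + 504 - 20 + 5) mod 7 = 2508 mod 7 = 2 -> Wednesday (Mon=0 ... Sun=6)
Days before July (Jan-Jun): 182; July 1 index = (2 + 182) mod 7 = 2 -> Wednesday
Last day offset: 31 - 1 = 30 days
Weekday index = (2 + 30) mod 7 = 4

Friday, July 31


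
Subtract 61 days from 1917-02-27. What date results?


Start: 1917-02-27, subtract 61 days
Back 27 days from February 27 reaches January 31, 1917 -> 34 left
January 1917 has 31 days -> back to December 31, 1916 -> 3 left
December 1916: 31 - 3 = 28 -> lands on December 28

Result: 1916-12-28


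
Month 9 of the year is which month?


Month 9 of 12

September


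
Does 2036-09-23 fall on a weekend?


Anchor: Jan 1, 2036. With p = 2036 - 1 = 2035: (p + p//4 - p//100 + p//400) mod 7 = (2035 + 508 - 20 + 5) mod 7 = 2528 mod 7 = 1 -> Tuesday (Mon=0 ... Sun=6)
Day of year: 267; offset = 266
Weekday index = (1 + 266) mod 7 = 1 -> Tuesday
Weekend days: Saturday, Sunday

No


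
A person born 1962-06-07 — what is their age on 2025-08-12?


Birth: 1962-06-07
Reference: 2025-08-12
Year difference: 2025 - 1962 = 63

63 years old


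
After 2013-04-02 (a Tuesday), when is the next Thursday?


Current: Tuesday
Target: Thursday
Days ahead: 2

Next Thursday: 2013-04-04


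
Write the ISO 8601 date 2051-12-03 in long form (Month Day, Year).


ISO 2051-12-03 parses as year=2051, month=12, day=03
Month 12 -> December

December 3, 2051


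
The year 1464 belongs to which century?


Century = (year - 1) // 100 + 1
= (1464 - 1) // 100 + 1
= 1463 // 100 + 1
= 14 + 1

15th century


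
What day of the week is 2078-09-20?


Date: September 20, 2078
Anchor: Jan 1, 2078. With p = 2078 - 1 = 2077: (p + p//4 - p//100 + p//400) mod 7 = (2077 + 519 - 20 + 5) mod 7 = 2581 mod 7 = 5 -> Saturday (Mon=0 ... Sun=6)
Days before September (Jan-Aug): 243; offset = 243 + 20 - 1 = 262
Weekday index = (5 + 262) mod 7 = 1

Day of the week: Tuesday


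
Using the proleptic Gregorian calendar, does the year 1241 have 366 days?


Gregorian leap year rule: divisible by 4, but not by 100, unless also by 400.
1241 is not divisible by 4 -> not a leap year

No


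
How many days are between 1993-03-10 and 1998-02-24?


From 1993-03-10 to 1998-02-24
1993-03-10: days before March = 31 + 28 = 59 (1993 is not a leap year); day of year = 59 + 10 = 69
1998-02-24: days before February = 31; day of year = 31 + 24 = 55
Rest of 1993: 365 - 69 = 296
Full years 1994 (365), 1995 (365), 1996 (366), 1997 (365): 1461
Total = 296 + 1461 + 55 = 1812

1812 days


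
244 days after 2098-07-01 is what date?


Start: 2098-07-01, add 244 days
July 2098 has 31 days: 31 - 1 = 30 days to July 31 -> 214 left
August 2098 has 31 days -> 183 left
September 2098 has 30 days -> 153 left
October 2098 has 31 days -> 122 left
November 2098 has 30 days -> 92 left
December 2098 has 31 days -> 61 left
January 2099 has 31 days -> 30 left
February 2099 has 28 days -> 2 left
March 2099: 2 <= 31 -> lands on March 2

Result: 2099-03-02


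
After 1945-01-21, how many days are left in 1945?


Day of year: 21 of 365
Remaining = 365 - 21

344 days


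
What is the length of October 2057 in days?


October 2057

31 days


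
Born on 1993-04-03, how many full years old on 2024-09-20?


Birth: 1993-04-03
Reference: 2024-09-20
Year difference: 2024 - 1993 = 31

31 years old


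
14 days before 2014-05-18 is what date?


Start: 2014-05-18, subtract 14 days
18 - 14 = 4 stays within May 2014

Result: 2014-05-04


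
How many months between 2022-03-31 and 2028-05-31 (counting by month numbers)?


From March 2022 to May 2028
6 years * 12 = 72 months, plus 2 months = 74

74 months


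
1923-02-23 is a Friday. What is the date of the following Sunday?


Current: Friday
Target: Sunday
Days ahead: 2

Next Sunday: 1923-02-25


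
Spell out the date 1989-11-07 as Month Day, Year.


ISO 1989-11-07 parses as year=1989, month=11, day=07
Month 11 -> November

November 7, 1989


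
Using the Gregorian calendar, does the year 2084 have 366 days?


Gregorian leap year rule: divisible by 4, but not by 100, unless also by 400.
2084 is divisible by 4 but not 100 -> leap year

Yes


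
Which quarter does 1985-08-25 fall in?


Month: August (month 8)
Q1: Jan-Mar, Q2: Apr-Jun, Q3: Jul-Sep, Q4: Oct-Dec

Q3


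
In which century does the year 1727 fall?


Century = (year - 1) // 100 + 1
= (1727 - 1) // 100 + 1
= 1726 // 100 + 1
= 17 + 1

18th century


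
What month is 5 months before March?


March is month 3
3 - 5 = -2; wrap: -2 + 12 = 10

October


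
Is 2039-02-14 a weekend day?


Anchor: Jan 1, 2039. With p = 2039 - 1 = 2038: (p + p//4 - p//100 + p//400) mod 7 = (2038 + 509 - 20 + 5) mod 7 = 2532 mod 7 = 5 -> Saturday (Mon=0 ... Sun=6)
Day of year: 45; offset = 44
Weekday index = (5 + 44) mod 7 = 0 -> Monday
Weekend days: Saturday, Sunday

No


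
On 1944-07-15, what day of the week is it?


Date: July 15, 1944
Anchor: Jan 1, 1944. With p = 1944 - 1 = 1943: (p + p//4 - p//100 + p//400) mod 7 = (1943 + 485 - 19 + 4) mod 7 = 2413 mod 7 = 5 -> Saturday (Mon=0 ... Sun=6)
Days before July (Jan-Jun): 182; offset = 182 + 15 - 1 = 196
Weekday index = (5 + 196) mod 7 = 5

Day of the week: Saturday


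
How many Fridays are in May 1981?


May 1981 has 31 days
Anchor: Jan 1, 1981. With p = 1981 - 1 = 1980: (p + p//4 - p//100 + p//400) mod 7 = (1980 + 495 - 19 + 4) mod 7 = 2460 mod 7 = 3 -> Thursday (Mon=0 ... Sun=6)
Days before May (Jan-Apr): 120; May 1 index = (3 + 120) mod 7 = 4 -> Friday
First Friday is May 1
Fridays: 1, 8, 15, 22, 29

5 Fridays
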